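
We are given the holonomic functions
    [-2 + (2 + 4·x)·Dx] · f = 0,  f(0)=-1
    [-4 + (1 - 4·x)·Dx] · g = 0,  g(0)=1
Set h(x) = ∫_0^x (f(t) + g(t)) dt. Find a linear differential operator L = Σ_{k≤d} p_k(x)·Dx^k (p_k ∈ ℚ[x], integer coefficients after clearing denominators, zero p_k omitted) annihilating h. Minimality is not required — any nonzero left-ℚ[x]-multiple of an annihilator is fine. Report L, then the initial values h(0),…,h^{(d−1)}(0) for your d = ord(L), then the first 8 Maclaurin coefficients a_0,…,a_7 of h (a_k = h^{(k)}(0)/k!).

f: a_k = -1, -1, 1/2, -1/2, 5/8, -7/8, 21/16, -33/16, …
g: a_k = 1, 4, 16, 64, 256, 1024, 4096, 16384, …
Sum ⇒ L₀ = lclm(L_f,L_g) in ℚ(x)⟨Dx⟩.
Integrate: L := L₀·Dx.
L = (12 + 16·x)·Dx + (-11 - 40·x - 48·x^2)·Dx^2 + (1 + 2·x - 16·x^2 - 32·x^3)·Dx^3  (order 3).
h: a_k = 0, 0, 3/2, 11/2, 127/8, 2053/40, 8185/48, 65557/112, …
ICs: h(0) = 0, h′(0) = 0, h′′(0) = 3.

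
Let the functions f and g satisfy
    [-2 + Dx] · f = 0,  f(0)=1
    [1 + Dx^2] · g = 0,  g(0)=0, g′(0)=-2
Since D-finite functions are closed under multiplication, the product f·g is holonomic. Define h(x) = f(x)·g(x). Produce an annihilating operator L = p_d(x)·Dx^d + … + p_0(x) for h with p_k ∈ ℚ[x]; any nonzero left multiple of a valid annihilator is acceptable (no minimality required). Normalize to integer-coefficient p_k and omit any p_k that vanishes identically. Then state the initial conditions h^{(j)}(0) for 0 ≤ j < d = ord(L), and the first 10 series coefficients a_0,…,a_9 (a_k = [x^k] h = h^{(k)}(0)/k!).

L = 5 - 4·Dx + Dx^2  (order 2).
h: a_k = 0, -2, -4, -11/3, -2, -41/60, -11/90, 29/2520, 1/60, 1199/181440, …
ICs: h(0) = 0, h′(0) = -2.

f: a_k = 1, 2, 2, 4/3, 2/3, 4/15, 4/45, 8/315, 2/315, 4/2835, …
g: a_k = 0, -2, 0, 1/3, 0, -1/60, 0, 1/2520, 0, -1/181440, …
f·g: L₀ = L_f ⊗_s L_g, ord ≤ 1·2.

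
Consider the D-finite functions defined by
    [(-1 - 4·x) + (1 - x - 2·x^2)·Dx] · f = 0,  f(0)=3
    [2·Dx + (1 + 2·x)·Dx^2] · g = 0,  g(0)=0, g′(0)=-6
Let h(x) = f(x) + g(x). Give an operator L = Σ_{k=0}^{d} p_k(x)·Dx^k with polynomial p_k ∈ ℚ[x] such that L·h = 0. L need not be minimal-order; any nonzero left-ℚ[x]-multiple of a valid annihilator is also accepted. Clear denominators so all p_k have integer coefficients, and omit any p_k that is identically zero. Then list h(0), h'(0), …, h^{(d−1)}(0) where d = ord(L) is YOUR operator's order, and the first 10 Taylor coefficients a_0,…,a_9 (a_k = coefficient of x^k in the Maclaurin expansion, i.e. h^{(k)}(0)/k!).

f: a_k = 3, 3, 9, 15, 33, 63, 129, 255, 513, 1023, …
g: a_k = 0, -6, 6, -8, 12, -96/5, 32, -384/7, 96, -512/3, …
L₀ := lclm(L_f,L_g); ord L₀ ≤ 1+2.
L = (54 + 228·x + 432·x^2 + 288·x^3 + 192·x^4)·Dx + (11 + 124·x + 464·x^2 + 704·x^3 + 592·x^4 + 320·x^5)·Dx^2 + (-4 - 19·x - 17·x^2 + 42·x^3 + 116·x^4 + 136·x^5 + 64·x^6)·Dx^3  (order 3).
h: a_k = 3, -3, 15, 7, 45, 219/5, 161, 1401/7, 609, 2557/3, …
ICs: h(0) = 3, h′(0) = -3, h′′(0) = 30.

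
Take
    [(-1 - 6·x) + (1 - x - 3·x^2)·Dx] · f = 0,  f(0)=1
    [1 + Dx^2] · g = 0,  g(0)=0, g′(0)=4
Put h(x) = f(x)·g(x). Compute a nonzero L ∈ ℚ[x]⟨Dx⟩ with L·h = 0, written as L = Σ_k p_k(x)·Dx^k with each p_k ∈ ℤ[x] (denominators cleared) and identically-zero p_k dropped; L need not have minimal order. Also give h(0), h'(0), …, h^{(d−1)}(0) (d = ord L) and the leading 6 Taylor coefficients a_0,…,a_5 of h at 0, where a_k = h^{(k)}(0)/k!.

L = (5 + x + 3·x^2) + (2 + 12·x)·Dx + (-1 + x + 3·x^2)·Dx^2  (order 2).
h: a_k = 0, 4, 4, 46/3, 82/3, 2201/30, …
ICs: h(0) = 0, h′(0) = 4.

f: a_k = 1, 1, 4, 7, 19, 40, …
g: a_k = 0, 4, 0, -2/3, 0, 1/30, …
L₀ := L_f ⊗_s L_g (sym. prod.), ord ≤ 2.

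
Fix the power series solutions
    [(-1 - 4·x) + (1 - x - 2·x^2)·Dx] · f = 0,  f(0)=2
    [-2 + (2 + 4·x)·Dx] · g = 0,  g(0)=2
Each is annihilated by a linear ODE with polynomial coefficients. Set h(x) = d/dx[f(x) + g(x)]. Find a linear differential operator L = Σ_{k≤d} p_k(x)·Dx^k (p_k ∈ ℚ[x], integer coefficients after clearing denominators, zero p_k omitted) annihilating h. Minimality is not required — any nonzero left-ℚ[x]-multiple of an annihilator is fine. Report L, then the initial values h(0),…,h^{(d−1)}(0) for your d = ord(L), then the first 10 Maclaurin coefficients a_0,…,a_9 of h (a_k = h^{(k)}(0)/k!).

f: a_k = 2, 2, 6, 10, 22, 42, 86, 170, 342, 682, …
g: a_k = 2, 2, -1, 1, -5/4, 7/4, -21/8, 33/8, -429/64, 715/64, …
h₀=f+g: left-lcm gives L₀, ord ≤ 2.
Derive L from L₀ (diff closure).
L = (-48 - 222·x - 432·x^2 - 336·x^3 - 240·x^4) + (-27 - 258·x - 873·x^2 - 1368·x^3 - 1284·x^4 - 720·x^5)·Dx + (7 + 34·x + 41·x^2 - 54·x^3 - 236·x^4 - 328·x^5 - 160·x^6)·Dx^2  (order 2).
h: a_k = 4, 10, 33, 83, 875/4, 2001/4, 9751/8, 21459/8, 399267/64, 862085/64, …
ICs: h(0) = 4, h′(0) = 10.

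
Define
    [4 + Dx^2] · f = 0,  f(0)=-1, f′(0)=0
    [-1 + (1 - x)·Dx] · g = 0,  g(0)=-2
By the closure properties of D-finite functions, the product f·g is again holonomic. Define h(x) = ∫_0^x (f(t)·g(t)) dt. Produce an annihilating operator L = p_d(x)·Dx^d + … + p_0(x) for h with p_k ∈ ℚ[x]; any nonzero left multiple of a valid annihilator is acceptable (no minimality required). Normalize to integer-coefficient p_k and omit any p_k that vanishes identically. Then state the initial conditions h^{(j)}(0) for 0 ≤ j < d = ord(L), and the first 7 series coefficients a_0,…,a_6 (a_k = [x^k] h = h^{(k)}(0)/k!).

L = (-4 + 4·x)·Dx + 2·Dx^2 + (-1 + x)·Dx^3  (order 3).
h: a_k = 0, 2, 1, -2/3, -1/2, -2/15, -1/9, …
ICs: h(0) = 0, h′(0) = 2, h′′(0) = 2.

f: a_k = -1, 0, 2, 0, -2/3, 0, 4/45, …
g: a_k = -2, -2, -2, -2, -2, -2, -2, …
Sym-product of L_f,L_g gives L₀ (≤ ord 2).
∫: right-multiply L₀ by Dx.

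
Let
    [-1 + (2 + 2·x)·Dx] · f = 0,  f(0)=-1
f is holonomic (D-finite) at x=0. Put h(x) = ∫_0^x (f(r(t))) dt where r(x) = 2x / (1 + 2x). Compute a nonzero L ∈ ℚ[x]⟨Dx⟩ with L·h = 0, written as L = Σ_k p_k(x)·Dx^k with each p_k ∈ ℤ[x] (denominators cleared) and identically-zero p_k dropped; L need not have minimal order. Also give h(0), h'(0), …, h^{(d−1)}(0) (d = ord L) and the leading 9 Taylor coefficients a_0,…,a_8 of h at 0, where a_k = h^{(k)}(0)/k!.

f: a_k = -1, -1/2, 1/8, -1/16, 5/128, -7/256, 21/1024, -33/2048, 429/32768, …
f∘r: x↦r, Dx↦Dx/r' in L_f ⇒ L₀.
h=∫₀ˣh₀: take L = L₀·Dx.
L = -Dx + (1 + 6·x + 8·x^2)·Dx^2  (order 2).
h: a_k = 0, -1, -1/2, 5/6, -13/8, 141/40, -133/16, 2353/112, -7205/128, …
ICs: h(0) = 0, h′(0) = -1.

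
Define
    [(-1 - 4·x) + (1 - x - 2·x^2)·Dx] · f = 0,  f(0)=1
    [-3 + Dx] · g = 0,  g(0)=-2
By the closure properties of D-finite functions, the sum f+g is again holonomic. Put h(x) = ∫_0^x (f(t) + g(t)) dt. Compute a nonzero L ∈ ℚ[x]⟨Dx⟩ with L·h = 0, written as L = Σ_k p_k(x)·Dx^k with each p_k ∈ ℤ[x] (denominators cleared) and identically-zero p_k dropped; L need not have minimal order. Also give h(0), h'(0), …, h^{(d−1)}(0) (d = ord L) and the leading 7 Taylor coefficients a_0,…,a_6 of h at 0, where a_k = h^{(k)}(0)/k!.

f: a_k = 1, 1, 3, 5, 11, 21, 43, …
g: a_k = -2, -6, -9, -9, -27/4, -81/20, -81/40, …
L₀ := lclm(L_f,L_g); ord L₀ ≤ 1+1.
h=∫₀ˣh₀: take L = L₀·Dx.
L = (-9 - 9·x - 126·x^2 - 72·x^3)·Dx + (-3 + 30·x + 51·x^2 - 36·x^3 - 36·x^4)·Dx^2 + (2 - 9·x - 3·x^2 + 20·x^3 + 12·x^4)·Dx^3  (order 3).
h: a_k = 0, -1, -5/2, -2, -1, 17/20, 113/40, …
ICs: h(0) = 0, h′(0) = -1, h′′(0) = -5.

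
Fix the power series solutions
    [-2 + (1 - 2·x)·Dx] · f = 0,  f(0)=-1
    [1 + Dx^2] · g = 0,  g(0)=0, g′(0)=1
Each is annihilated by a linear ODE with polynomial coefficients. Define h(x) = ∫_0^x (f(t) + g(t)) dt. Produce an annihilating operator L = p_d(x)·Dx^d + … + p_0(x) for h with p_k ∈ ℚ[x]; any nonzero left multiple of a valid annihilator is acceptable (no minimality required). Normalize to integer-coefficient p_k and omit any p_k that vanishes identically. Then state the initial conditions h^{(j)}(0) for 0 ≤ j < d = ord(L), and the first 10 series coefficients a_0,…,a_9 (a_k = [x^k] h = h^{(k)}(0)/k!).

f: a_k = -1, -2, -4, -8, -16, -32, -64, -128, -256, -512, …
g: a_k = 0, 1, 0, -1/6, 0, 1/120, 0, -1/5040, 0, 1/362880, …
Weyl lclm of L_f,L_g ⇒ L₀ (ord ≤ 3).
Integrate: L := L₀·Dx.
L = (50 - 8·x + 8·x^2)·Dx + (-9 + 22·x - 12·x^2 + 8·x^3)·Dx^2 + (50 - 8·x + 8·x^2)·Dx^3 + (-9 + 22·x - 12·x^2 + 8·x^3)·Dx^4  (order 4).
h: a_k = 0, -1, -1/2, -4/3, -49/24, -16/5, -3839/720, -64/7, -645121/40320, -256/9, …
ICs: h(0) = 0, h′(0) = -1, h′′(0) = -1, h′′′(0) = -8.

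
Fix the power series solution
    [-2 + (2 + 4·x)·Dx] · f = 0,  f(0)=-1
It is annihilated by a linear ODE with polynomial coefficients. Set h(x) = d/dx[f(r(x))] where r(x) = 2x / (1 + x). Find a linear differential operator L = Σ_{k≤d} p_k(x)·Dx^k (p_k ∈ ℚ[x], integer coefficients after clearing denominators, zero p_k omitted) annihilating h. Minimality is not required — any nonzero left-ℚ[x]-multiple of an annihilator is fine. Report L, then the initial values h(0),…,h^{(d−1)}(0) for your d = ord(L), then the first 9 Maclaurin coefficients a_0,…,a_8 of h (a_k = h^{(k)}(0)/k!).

f: a_k = -1, -1, 1/2, -1/2, 5/8, -7/8, 21/16, -33/16, 429/128, …
Change of var in L_f (x↦r) gives L₀.
h=h₀': d/dx-closure on L₀ ⇒ L.
L = (-4 - 10·x) + (-1 - 6·x - 5·x^2)·Dx  (order 1).
h: a_k = -2, 8, -30, 120, -510, 2256, -10234, 47200, -220230, …
ICs: h(0) = -2.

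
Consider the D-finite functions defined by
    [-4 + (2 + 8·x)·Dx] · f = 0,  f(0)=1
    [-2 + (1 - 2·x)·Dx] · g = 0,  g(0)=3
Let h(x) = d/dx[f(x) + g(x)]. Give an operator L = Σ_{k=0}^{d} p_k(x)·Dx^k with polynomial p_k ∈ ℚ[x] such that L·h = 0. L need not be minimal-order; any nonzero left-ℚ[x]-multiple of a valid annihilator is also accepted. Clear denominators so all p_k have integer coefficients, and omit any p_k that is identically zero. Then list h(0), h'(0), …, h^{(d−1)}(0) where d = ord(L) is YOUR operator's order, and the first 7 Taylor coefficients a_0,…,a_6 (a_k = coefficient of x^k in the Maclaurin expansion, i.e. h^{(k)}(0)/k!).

L = (-16 - 16·x) + (-2 - 40·x - 56·x^2)·Dx + (1 + 4·x - 4·x^2 - 16·x^3)·Dx^2  (order 2).
h: a_k = 8, 20, 84, 152, 620, 648, 4536, …
ICs: h(0) = 8, h′(0) = 20.

f: a_k = 1, 2, -2, 4, -10, 28, -84, …
g: a_k = 3, 6, 12, 24, 48, 96, 192, …
h₀=f+g: left-lcm gives L₀, ord ≤ 2.
Differentiate: ansatz ord ≤ ord L₀ ⇒ L.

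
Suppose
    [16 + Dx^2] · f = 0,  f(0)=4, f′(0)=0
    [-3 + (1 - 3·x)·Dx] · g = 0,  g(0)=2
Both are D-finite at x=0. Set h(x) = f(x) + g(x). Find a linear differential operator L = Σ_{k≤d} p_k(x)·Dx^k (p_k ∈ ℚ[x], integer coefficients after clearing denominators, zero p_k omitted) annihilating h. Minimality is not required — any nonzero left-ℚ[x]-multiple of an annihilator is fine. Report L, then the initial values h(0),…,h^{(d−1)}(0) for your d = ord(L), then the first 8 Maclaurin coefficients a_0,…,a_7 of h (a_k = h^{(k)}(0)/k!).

L = (-1680 + 2304·x - 3456·x^2) + (272 - 1584·x + 3456·x^2 - 3456·x^3)·Dx + (-105 + 144·x - 216·x^2)·Dx^2 + (17 - 99·x + 216·x^2 - 216·x^3)·Dx^3  (order 3).
h: a_k = 6, 6, -14, 54, 614/3, 486, 64586/45, 4374, …
ICs: h(0) = 6, h′(0) = 6, h′′(0) = -28.

f: a_k = 4, 0, -32, 0, 128/3, 0, -1024/45, 0, …
g: a_k = 2, 6, 18, 54, 162, 486, 1458, 4374, …
f+g: L₀ = lclm(L_f,L_g), ord ≤ 2+1.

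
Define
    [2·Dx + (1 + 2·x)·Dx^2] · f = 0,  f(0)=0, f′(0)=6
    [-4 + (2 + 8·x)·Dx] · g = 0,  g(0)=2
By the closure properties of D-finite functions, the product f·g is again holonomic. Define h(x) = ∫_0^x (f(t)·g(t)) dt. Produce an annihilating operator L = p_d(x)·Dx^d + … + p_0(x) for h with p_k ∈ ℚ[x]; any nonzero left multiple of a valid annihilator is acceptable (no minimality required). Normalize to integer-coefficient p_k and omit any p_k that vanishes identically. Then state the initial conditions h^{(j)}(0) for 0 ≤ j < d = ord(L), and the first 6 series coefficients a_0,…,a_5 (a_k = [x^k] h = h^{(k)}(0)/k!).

L = (8 + 8·x)·Dx + (-2 - 8·x)·Dx^2 + (1 + 10·x + 32·x^2 + 32·x^3)·Dx^3  (order 3).
h: a_k = 0, 0, 6, 4, -8, 16, …
ICs: h(0) = 0, h′(0) = 0, h′′(0) = 12.

f: a_k = 0, 6, -6, 8, -12, 96/5, …
g: a_k = 2, 4, -4, 8, -20, 56, …
L₀ := L_f ⊗_s L_g (sym. prod.), ord ≤ 2.
h=∫₀ˣh₀: take L = L₀·Dx.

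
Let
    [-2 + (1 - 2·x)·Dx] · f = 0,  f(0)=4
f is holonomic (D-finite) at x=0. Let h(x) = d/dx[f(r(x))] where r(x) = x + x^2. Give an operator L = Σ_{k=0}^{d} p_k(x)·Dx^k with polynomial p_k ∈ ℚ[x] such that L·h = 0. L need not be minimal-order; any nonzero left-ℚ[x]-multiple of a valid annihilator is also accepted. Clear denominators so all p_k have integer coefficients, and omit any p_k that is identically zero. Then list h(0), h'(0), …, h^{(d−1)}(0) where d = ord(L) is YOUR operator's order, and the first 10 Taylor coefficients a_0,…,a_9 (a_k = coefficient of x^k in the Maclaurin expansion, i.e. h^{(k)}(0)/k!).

L = (6 + 12·x + 12·x^2) + (-1 + 6·x^2 + 4·x^3)·Dx  (order 1).
h: a_k = 8, 48, 192, 704, 2400, 7872, 25088, 78336, 240768, 730880, …
ICs: h(0) = 8.

f: a_k = 4, 8, 16, 32, 64, 128, 256, 512, 1024, 2048, …
h₀=f(r): pull back L_f along r ⇒ L₀.
Derive L from L₀ (diff closure).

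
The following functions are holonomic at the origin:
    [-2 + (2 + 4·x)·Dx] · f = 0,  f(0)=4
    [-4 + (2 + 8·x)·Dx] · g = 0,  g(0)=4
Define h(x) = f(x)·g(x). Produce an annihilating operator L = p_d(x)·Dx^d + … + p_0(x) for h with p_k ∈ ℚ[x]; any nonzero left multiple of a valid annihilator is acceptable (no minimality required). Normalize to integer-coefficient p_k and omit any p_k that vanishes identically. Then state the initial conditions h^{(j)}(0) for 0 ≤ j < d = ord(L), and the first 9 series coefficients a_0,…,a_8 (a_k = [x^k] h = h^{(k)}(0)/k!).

f: a_k = 4, 4, -2, 2, -5/2, 7/2, -21/4, 33/4, -429/32, …
g: a_k = 4, 8, -8, 16, -40, 112, -336, 1056, -3432, …
h₀=f·g: eliminate ⇒ L₀, order ≤ 1·1.
L = (-3 - 8·x) + (1 + 6·x + 8·x^2)·Dx  (order 1).
h: a_k = 16, 48, -8, 24, -74, 234, -757, 2499, -67181/8, …
ICs: h(0) = 16.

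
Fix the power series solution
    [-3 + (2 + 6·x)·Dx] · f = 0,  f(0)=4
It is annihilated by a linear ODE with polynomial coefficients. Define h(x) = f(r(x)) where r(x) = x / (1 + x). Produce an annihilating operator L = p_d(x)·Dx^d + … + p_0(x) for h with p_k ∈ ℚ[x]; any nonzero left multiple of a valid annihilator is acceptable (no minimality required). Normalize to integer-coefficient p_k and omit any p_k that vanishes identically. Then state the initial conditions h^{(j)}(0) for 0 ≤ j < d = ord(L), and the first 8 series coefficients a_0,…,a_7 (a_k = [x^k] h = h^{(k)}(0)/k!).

f: a_k = 4, 6, -9/2, 27/4, -405/32, 1701/64, -15309/256, 72171/512, …
h₀=f(r): pull back L_f along r ⇒ L₀.
L = -3 + (2 + 10·x + 8·x^2)·Dx  (order 1).
h: a_k = 4, 6, -21/2, 87/4, -1677/32, 9069/64, -106305/256, 658335/512, …
ICs: h(0) = 4.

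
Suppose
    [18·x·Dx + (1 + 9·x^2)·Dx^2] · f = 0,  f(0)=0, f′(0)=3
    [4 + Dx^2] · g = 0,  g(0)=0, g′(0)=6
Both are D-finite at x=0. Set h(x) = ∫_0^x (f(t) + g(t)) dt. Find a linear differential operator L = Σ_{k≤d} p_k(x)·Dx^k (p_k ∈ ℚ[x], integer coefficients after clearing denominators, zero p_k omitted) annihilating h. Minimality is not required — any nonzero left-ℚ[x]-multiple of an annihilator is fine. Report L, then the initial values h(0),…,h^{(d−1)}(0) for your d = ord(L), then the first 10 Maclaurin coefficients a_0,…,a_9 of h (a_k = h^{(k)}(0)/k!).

L = (-3744·x + 37584·x^3 + 11664·x^5)·Dx^2 + (-28 + 864·x^2 + 10692·x^4 + 5832·x^6)·Dx^3 + (-936·x + 9396·x^3 + 2916·x^5)·Dx^4 + (-7 + 216·x^2 + 2673·x^4 + 1458·x^6)·Dx^5  (order 5).
h: a_k = 0, 0, 9/2, 0, -13/4, 0, 247/30, 0, -32813/840, 0, …
ICs: h(0) = 0, h′(0) = 0, h′′(0) = 9, h′′′(0) = 0, h′′′′(0) = -78.

f: a_k = 0, 3, 0, -9, 0, 243/5, 0, -2187/7, 0, 2187, …
g: a_k = 0, 6, 0, -4, 0, 4/5, 0, -8/105, 0, 4/945, …
L₀ := lclm(L_f,L_g); ord L₀ ≤ 2+2.
∫: right-multiply L₀ by Dx.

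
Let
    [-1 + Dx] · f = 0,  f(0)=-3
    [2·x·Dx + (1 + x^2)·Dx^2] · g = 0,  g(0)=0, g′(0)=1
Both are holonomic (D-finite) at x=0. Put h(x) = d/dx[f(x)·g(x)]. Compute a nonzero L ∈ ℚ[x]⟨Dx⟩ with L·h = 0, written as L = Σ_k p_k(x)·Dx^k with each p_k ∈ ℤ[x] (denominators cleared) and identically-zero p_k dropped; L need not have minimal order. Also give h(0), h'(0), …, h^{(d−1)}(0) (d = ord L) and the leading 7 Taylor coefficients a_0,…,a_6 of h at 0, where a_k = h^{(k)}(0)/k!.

L = (1 + 5·x - 3·x^2 + x^3) + (-6·x + 4·x^2 - 2·x^3)·Dx + (-1 + x - x^2 + x^3)·Dx^2  (order 2).
h: a_k = -3, -6, -3/2, 2, -9/8, -11/4, 93/80, …
ICs: h(0) = -3, h′(0) = -6.

f: a_k = -3, -3, -3/2, -1/2, -1/8, -1/40, -1/240, …
g: a_k = 0, 1, 0, -1/3, 0, 1/5, 0, …
L₀ := L_f ⊗_s L_g (sym. prod.), ord ≤ 2.
Derive L from L₀ (diff closure).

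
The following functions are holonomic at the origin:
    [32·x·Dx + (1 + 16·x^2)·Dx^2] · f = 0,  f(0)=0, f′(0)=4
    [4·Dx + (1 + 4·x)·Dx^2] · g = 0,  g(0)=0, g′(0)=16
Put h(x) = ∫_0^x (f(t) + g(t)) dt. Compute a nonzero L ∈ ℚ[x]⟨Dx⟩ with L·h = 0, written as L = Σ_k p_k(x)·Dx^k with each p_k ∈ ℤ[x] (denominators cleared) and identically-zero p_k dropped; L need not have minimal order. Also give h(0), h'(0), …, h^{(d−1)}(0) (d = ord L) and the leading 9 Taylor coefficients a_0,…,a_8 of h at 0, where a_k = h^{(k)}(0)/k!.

f: a_k = 0, 4, 0, -64/3, 0, 1024/5, 0, -16384/7, 0, …
g: a_k = 0, 16, -32, 256/3, -256, 4096/5, -8192/3, 65536/7, -32768, …
h₀=f+g: left-lcm gives L₀, ord ≤ 4.
Integrate: L := L₀·Dx.
L = (-32 - 384·x + 1536·x^2 + 2048·x^3)·Dx^2 + (-16 - 64·x + 3072·x^3 + 4096·x^4)·Dx^3 + (-1 + 4·x + 32·x^2 + 128·x^3 + 768·x^4 + 1024·x^5)·Dx^4  (order 4).
h: a_k = 0, 0, 10, -32/3, 16, -256/5, 512/3, -8192/21, 6144/7, …
ICs: h(0) = 0, h′(0) = 0, h′′(0) = 20, h′′′(0) = -64.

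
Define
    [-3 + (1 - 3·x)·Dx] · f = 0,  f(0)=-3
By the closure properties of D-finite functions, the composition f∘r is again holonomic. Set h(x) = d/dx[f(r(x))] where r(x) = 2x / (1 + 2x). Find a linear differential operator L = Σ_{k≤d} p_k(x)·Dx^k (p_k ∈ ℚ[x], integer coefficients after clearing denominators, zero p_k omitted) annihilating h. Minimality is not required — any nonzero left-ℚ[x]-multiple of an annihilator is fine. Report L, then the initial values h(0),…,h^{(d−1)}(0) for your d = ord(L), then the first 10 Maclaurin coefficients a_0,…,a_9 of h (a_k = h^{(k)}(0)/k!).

f: a_k = -3, -9, -27, -81, -243, -729, -2187, -6561, -19683, -59049, …
Substitute x→r, Dx→(1/r')Dx; clear ⇒ L₀.
h₀' ⇒ L via d/dx closure of L₀.
L = 8 + (-1 + 4·x)·Dx  (order 1).
h: a_k = -18, -144, -864, -4608, -23040, -110592, -516096, -2359296, -10616832, -47185920, …
ICs: h(0) = -18.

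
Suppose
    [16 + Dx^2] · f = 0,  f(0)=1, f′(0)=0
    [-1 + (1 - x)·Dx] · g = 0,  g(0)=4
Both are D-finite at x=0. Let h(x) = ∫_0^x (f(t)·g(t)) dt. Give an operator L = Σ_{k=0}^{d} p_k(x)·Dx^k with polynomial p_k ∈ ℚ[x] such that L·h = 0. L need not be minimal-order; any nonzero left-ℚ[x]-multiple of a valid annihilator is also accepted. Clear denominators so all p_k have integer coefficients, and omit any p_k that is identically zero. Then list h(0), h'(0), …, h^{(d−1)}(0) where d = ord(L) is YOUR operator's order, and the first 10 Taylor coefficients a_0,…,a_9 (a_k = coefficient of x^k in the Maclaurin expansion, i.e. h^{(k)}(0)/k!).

L = (-16 + 16·x)·Dx + 2·Dx^2 + (-1 + x)·Dx^3  (order 3).
h: a_k = 0, 4, 2, -28/3, -7, 44/15, 22/9, -52/45, -91/90, -100/567, …
ICs: h(0) = 0, h′(0) = 4, h′′(0) = 4.

f: a_k = 1, 0, -8, 0, 32/3, 0, -256/45, 0, 512/315, 0, …
g: a_k = 4, 4, 4, 4, 4, 4, 4, 4, 4, 4, …
Product ⇒ symmetric product L₀, ord ≤ 2.
h=∫₀ˣh₀: take L = L₀·Dx.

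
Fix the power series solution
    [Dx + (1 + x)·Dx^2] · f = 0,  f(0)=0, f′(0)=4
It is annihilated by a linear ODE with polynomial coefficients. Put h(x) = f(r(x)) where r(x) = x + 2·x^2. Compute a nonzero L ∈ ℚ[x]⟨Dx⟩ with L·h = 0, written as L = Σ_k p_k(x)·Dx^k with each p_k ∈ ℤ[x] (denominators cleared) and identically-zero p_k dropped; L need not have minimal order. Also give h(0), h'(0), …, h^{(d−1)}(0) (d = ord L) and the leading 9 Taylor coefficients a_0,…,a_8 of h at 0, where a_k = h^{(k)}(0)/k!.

f: a_k = 0, 4, -2, 4/3, -1, 4/5, -2/3, 4/7, -1/2, …
Change of var in L_f (x↦r) gives L₀.
L = (-3 + 4·x + 8·x^2)·Dx + (1 + 5·x + 6·x^2 + 8·x^3)·Dx^2  (order 2).
h: a_k = 0, 4, 6, -20/3, -1, 44/5, -6, -52/7, 31/2, …
ICs: h(0) = 0, h′(0) = 4.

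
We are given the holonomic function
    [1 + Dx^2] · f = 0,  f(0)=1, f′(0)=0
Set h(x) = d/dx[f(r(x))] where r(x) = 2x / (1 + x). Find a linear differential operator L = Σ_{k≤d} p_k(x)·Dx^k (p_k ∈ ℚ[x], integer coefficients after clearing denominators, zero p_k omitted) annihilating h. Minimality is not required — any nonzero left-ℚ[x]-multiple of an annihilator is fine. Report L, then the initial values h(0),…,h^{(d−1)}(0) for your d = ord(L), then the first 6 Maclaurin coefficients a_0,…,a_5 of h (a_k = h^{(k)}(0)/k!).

L = (10 + 12·x + 6·x^2) + (6 + 18·x + 18·x^2 + 6·x^3)·Dx + (1 + 4·x + 6·x^2 + 4·x^3 + x^4)·Dx^2  (order 2).
h: a_k = 0, -4, 12, -64/3, 80/3, -308/15, …
ICs: h(0) = 0, h′(0) = -4.

f: a_k = 1, 0, -1/2, 0, 1/24, 0, …
h₀=f(r): pull back L_f along r ⇒ L₀.
Differentiate: ansatz ord ≤ ord L₀ ⇒ L.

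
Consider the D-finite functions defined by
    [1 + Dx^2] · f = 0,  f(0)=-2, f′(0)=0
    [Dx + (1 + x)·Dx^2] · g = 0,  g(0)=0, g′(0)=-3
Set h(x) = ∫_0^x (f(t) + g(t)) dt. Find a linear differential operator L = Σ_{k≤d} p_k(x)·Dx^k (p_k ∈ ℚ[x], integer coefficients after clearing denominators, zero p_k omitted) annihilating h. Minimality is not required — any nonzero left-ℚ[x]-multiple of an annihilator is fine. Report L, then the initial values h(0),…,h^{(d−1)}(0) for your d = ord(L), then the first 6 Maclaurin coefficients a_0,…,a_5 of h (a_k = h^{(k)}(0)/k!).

L = (7 + 2·x + x^2)·Dx^2 + (3 + 5·x + 3·x^2 + x^3)·Dx^3 + (7 + 2·x + x^2)·Dx^4 + (3 + 5·x + 3·x^2 + x^3)·Dx^5  (order 5).
h: a_k = 0, -2, -3/2, 5/6, -1/4, 2/15, …
ICs: h(0) = 0, h′(0) = -2, h′′(0) = -3, h′′′(0) = 5, h′′′′(0) = -6.

f: a_k = -2, 0, 1, 0, -1/12, 0, …
g: a_k = 0, -3, 3/2, -1, 3/4, -3/5, …
Sum ⇒ L₀ = lclm(L_f,L_g) in ℚ(x)⟨Dx⟩.
h=∫₀ˣh₀: take L = L₀·Dx.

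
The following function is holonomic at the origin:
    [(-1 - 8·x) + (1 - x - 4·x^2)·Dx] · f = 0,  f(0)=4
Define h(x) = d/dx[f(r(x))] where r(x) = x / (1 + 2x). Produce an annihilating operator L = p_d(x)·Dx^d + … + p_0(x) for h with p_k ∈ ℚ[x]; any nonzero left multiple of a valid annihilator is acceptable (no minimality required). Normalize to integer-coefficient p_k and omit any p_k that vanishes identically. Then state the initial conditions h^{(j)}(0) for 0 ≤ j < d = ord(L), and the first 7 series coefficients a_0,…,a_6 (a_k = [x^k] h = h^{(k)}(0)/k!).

L = (6 + 12·x + 72·x^2 + 80·x^3) + (-1 - 15·x - 54·x^2 - 36·x^3 + 40·x^4)·Dx  (order 1).
h: a_k = 4, 24, -84, 432, -1900, 8136, -33796, …
ICs: h(0) = 4.

f: a_k = 4, 4, 20, 36, 116, 260, 724, …
Change of var in L_f (x↦r) gives L₀.
h₀' ⇒ L via d/dx closure of L₀.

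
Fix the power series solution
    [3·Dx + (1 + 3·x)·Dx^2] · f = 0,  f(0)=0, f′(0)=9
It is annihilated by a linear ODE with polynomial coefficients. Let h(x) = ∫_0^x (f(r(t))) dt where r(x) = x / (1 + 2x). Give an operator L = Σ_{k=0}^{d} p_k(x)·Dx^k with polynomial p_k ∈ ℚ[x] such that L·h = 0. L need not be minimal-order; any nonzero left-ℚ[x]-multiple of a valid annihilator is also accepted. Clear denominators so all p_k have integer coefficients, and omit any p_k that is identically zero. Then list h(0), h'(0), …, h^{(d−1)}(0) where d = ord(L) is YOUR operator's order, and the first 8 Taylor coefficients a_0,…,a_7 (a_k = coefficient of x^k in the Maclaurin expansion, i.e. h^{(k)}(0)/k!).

L = (7 + 20·x)·Dx^2 + (1 + 7·x + 10·x^2)·Dx^3  (order 3).
h: a_k = 0, 0, 9/2, -21/2, 117/4, -1827/20, 3093/10, -2223/2, …
ICs: h(0) = 0, h′(0) = 0, h′′(0) = 9.

f: a_k = 0, 9, -27/2, 27, -243/4, 729/5, -729/2, 6561/7, …
L₀ from L_f via x↦r, Dx↦r'^{-1}Dx.
h=∫₀ˣh₀: take L = L₀·Dx.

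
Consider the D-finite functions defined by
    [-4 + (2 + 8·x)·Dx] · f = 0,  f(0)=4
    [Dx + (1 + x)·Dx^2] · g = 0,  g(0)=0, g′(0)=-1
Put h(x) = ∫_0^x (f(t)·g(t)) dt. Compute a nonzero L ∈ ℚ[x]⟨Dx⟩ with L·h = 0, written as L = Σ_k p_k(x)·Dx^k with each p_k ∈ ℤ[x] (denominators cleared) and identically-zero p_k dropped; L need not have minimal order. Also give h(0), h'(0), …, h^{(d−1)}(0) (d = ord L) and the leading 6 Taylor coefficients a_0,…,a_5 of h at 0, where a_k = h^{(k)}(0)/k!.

f: a_k = 4, 8, -8, 16, -40, 112, …
g: a_k = 0, -1, 1/2, -1/3, 1/4, -1/5, …
h₀=f·g: eliminate ⇒ L₀, order ≤ 1·2.
h=∫₀ˣh₀: take L = L₀·Dx.
L = (10 + 4·x)·Dx + (-3 - 12·x)·Dx^2 + (1 + 9·x + 24·x^2 + 16·x^3)·Dx^3  (order 3).
h: a_k = 0, 0, -2, -2, 8/3, -13/3, …
ICs: h(0) = 0, h′(0) = 0, h′′(0) = -4.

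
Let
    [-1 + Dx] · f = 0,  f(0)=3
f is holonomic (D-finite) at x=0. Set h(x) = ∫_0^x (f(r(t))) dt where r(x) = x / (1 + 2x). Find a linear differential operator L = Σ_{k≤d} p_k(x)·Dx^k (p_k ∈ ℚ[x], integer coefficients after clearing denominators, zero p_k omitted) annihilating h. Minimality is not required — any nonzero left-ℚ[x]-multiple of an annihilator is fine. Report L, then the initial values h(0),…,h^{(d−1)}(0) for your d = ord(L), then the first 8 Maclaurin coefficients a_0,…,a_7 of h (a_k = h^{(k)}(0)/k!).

f: a_k = 3, 3, 3/2, 1/2, 1/8, 1/40, 1/240, 1/1680, …
Substitute x→r, Dx→(1/r')Dx; clear ⇒ L₀.
h=∫h₀ ⇒ L = L₀·Dx.
L = -Dx + (1 + 4·x + 4·x^2)·Dx^2  (order 2).
h: a_k = 0, 3, 3/2, -3/2, 13/8, -71/40, 147/80, -2699/1680, …
ICs: h(0) = 0, h′(0) = 3.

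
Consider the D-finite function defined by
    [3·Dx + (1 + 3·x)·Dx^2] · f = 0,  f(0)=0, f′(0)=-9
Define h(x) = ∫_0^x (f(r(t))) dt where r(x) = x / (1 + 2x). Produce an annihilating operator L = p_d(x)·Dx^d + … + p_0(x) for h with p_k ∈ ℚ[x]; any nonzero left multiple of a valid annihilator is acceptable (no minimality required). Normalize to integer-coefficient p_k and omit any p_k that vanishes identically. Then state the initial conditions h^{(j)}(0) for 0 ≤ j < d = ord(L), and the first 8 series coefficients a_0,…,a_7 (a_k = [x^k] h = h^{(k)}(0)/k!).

f: a_k = 0, -9, 27/2, -27, 243/4, -729/5, 729/2, -6561/7, …
f∘r: x↦r, Dx↦Dx/r' in L_f ⇒ L₀.
h=∫h₀ ⇒ L = L₀·Dx.
L = (7 + 20·x)·Dx^2 + (1 + 7·x + 10·x^2)·Dx^3  (order 3).
h: a_k = 0, 0, -9/2, 21/2, -117/4, 1827/20, -3093/10, 2223/2, …
ICs: h(0) = 0, h′(0) = 0, h′′(0) = -9.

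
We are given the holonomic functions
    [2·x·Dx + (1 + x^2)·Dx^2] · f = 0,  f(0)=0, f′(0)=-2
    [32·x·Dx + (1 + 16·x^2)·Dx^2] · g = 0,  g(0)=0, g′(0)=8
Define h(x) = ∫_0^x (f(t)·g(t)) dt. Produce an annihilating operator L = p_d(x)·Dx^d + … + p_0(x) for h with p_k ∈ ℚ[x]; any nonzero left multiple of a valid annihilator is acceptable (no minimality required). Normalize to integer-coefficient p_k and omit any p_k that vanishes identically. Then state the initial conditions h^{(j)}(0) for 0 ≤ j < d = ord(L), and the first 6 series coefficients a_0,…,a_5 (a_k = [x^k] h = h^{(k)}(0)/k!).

f: a_k = 0, -2, 0, 2/3, 0, -2/5, …
g: a_k = 0, 8, 0, -128/3, 0, 2048/5, …
Sym-product of L_f,L_g gives L₀ (≤ ord 4).
h=∫₀ˣh₀: take L = L₀·Dx.
L = (-384·x - 10880·x^3 - 16384·x^5 + 34816·x^7 + 98304·x^9)·Dx^2 + (-68 - 3916·x^2 - 19584·x^4 - 14336·x^6 + 121856·x^8 + 147456·x^10)·Dx^3 + (-136·x - 2632·x^3 - 6528·x^5 + 16448·x^7 + 69632·x^9 + 49152·x^11)·Dx^4 + (-1 - 34·x^2 - 305·x^4 + 4880·x^8 + 8704·x^10 + 4096·x^12)·Dx^5  (order 5).
h: a_k = 0, 0, 0, -16/3, 0, 272/15, …
ICs: h(0) = 0, h′(0) = 0, h′′(0) = 0, h′′′(0) = -32, h′′′′(0) = 0.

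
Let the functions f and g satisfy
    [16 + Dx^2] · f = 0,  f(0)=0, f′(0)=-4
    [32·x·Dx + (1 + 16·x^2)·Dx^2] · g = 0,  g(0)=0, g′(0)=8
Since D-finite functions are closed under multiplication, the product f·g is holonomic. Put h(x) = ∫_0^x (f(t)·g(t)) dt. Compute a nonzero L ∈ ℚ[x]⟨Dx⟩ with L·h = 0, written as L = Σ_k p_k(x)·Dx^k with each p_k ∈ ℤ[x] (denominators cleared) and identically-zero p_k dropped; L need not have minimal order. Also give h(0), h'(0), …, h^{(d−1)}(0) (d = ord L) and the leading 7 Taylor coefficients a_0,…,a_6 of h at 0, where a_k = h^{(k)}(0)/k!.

f: a_k = 0, -4, 0, 32/3, 0, -128/15, 0, …
g: a_k = 0, 8, 0, -128/3, 0, 2048/5, 0, …
Product ⇒ symmetric product L₀, ord ≤ 4.
h=∫h₀ ⇒ L = L₀·Dx.
L = (1280 + 53248·x^2 + 360448·x^4 + 2097152·x^6 + 8388608·x^8)·Dx + (1536·x + 40960·x^3 + 393216·x^5 + 2097152·x^7)·Dx^2 + (96 + 4096·x^2 + 36864·x^4 + 262144·x^6 + 1048576·x^8)·Dx^3 + (96·x + 2560·x^3 + 24576·x^5 + 131072·x^7)·Dx^4 + (1 + 48·x^2 + 896·x^4 + 8192·x^6 + 32768·x^8)·Dx^5  (order 5).
h: a_k = 0, 0, 0, -32/3, 0, 256/5, 0, …
ICs: h(0) = 0, h′(0) = 0, h′′(0) = 0, h′′′(0) = -64, h′′′′(0) = 0.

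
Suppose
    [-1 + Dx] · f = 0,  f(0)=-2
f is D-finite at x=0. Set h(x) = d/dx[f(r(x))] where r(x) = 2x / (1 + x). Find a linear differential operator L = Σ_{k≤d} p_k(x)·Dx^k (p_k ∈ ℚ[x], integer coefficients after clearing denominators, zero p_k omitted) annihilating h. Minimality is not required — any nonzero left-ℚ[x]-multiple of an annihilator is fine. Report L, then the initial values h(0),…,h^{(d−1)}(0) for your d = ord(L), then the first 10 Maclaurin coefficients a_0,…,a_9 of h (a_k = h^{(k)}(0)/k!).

f: a_k = -2, -2, -1, -1/3, -1/12, -1/60, -1/360, -1/2520, -1/20160, -1/181440, …
h₀=f(r): pull back L_f along r ⇒ L₀.
h₀' ⇒ L via d/dx closure of L₀.
L = -2·x + (-1 - 2·x - x^2)·Dx  (order 1).
h: a_k = -4, 0, 4, -16/3, 4, -16/15, -20/9, 512/105, -284/45, 17984/2835, …
ICs: h(0) = -4.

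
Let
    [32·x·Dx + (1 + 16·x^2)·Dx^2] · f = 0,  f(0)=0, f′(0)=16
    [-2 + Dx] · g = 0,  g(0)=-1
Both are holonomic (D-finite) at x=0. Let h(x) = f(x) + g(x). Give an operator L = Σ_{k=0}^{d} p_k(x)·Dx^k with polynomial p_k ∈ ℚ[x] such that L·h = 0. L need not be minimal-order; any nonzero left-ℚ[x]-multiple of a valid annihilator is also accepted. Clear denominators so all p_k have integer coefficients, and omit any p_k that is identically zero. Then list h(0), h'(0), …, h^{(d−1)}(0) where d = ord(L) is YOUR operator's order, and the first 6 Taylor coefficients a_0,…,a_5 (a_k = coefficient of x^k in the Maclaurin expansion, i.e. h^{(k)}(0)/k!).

f: a_k = 0, 16, 0, -256/3, 0, 4096/5, …
g: a_k = -1, -2, -2, -4/3, -2/3, -4/15, …
Sum ⇒ L₀ = lclm(L_f,L_g) in ℚ(x)⟨Dx⟩.
L = (32 - 64·x - 1536·x^2 - 1024·x^3)·Dx + (-18 + 704·x^2 - 512·x^4)·Dx^2 + (1 + 16·x + 32·x^2 + 256·x^3 + 256·x^4)·Dx^3  (order 3).
h: a_k = -1, 14, -2, -260/3, -2/3, 12284/15, …
ICs: h(0) = -1, h′(0) = 14, h′′(0) = -4.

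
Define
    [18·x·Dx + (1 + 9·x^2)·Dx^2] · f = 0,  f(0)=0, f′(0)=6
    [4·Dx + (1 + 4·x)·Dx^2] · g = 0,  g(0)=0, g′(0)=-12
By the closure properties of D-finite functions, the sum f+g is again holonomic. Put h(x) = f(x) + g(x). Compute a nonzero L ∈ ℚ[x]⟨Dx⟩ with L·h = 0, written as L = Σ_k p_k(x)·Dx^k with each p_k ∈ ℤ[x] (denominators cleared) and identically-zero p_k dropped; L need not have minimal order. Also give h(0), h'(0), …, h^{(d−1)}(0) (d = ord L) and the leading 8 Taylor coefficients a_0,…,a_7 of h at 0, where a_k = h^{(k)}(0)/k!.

f: a_k = 0, 6, 0, -18, 0, 486/5, 0, -4374/7, …
g: a_k = 0, -12, 24, -64, 192, -3072/5, 2048, -49152/7, …
L₀ := lclm(L_f,L_g); ord L₀ ≤ 2+2.
L = (-36 - 432·x + 972·x^2 + 1296·x^3)·Dx + (-25 - 72·x - 189·x^2 + 1944·x^3 + 2592·x^4)·Dx^2 + (-2 + x + 36·x^2 + 81·x^3 + 486·x^4 + 648·x^5)·Dx^3  (order 3).
h: a_k = 0, -6, 24, -82, 192, -2586/5, 2048, -53526/7, …
ICs: h(0) = 0, h′(0) = -6, h′′(0) = 48.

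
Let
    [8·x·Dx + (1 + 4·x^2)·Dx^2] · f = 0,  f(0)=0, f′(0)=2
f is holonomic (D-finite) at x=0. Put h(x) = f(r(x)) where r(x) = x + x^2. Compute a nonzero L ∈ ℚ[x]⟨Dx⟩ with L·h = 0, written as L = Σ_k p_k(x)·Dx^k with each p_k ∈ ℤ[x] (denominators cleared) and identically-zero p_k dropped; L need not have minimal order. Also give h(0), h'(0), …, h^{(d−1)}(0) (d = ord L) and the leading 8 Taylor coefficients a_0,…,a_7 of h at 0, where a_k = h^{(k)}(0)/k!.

f: a_k = 0, 2, 0, -8/3, 0, 32/5, 0, -128/7, …
f∘r: x↦r, Dx↦Dx/r' in L_f ⇒ L₀.
L = (-2 + 8·x + 32·x^2 + 48·x^3 + 24·x^4)·Dx + (1 + 2·x + 4·x^2 + 16·x^3 + 20·x^4 + 8·x^5)·Dx^2  (order 2).
h: a_k = 0, 2, 2, -8/3, -8, -8/5, 88/3, 320/7, …
ICs: h(0) = 0, h′(0) = 2.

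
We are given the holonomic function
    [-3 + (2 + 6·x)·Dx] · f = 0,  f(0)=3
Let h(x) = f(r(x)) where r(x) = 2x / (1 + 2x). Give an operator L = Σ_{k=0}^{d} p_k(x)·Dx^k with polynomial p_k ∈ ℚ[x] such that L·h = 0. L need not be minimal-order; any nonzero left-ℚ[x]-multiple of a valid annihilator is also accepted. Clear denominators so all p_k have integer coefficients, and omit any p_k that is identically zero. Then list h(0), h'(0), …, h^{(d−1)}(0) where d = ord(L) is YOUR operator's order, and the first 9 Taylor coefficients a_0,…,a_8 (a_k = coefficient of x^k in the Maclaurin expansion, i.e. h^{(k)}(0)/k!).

f: a_k = 3, 9/2, -27/8, 81/16, -1215/128, 5103/256, -45927/1024, 216513/2048, -8444007/32768, …
h₀=f(r): pull back L_f along r ⇒ L₀.
L = -3 + (1 + 10·x + 16·x^2)·Dx  (order 1).
h: a_k = 3, 9, -63/2, 261/2, -5031/8, 27207/8, -318915/16, 1975005/16, -101709495/128, …
ICs: h(0) = 3.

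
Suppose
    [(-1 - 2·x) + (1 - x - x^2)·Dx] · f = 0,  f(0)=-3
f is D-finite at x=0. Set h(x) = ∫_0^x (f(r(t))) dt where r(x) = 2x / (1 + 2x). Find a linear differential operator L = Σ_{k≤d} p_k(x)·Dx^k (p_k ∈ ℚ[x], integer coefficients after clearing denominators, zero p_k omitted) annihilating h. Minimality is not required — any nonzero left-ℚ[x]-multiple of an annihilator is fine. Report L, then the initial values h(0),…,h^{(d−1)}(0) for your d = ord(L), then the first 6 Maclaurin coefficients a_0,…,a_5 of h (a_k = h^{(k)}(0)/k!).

f: a_k = -3, -3, -6, -9, -15, -24, …
f∘r: x↦r, Dx↦Dx/r' in L_f ⇒ L₀.
h=∫h₀ ⇒ L = L₀·Dx.
L = (2 + 12·x)·Dx + (-1 - 4·x + 8·x^3)·Dx^2  (order 2).
h: a_k = 0, -3, -3, -4, 0, -48/5, …
ICs: h(0) = 0, h′(0) = -3.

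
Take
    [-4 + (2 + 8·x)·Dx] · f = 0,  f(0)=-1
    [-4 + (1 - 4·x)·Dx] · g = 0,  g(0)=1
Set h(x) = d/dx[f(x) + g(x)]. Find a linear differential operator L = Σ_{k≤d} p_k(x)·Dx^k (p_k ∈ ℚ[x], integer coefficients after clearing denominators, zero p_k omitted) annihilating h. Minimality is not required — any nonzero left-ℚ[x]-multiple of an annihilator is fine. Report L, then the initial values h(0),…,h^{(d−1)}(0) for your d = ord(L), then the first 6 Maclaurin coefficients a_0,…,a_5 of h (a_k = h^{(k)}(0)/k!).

L = (-144 - 192·x) + (-42 - 432·x - 672·x^2)·Dx + (5 + 12·x - 80·x^2 - 192·x^3)·Dx^2  (order 2).
h: a_k = 2, 36, 180, 1064, 4980, 25080, …
ICs: h(0) = 2, h′(0) = 36.

f: a_k = -1, -2, 2, -4, 10, -28, …
g: a_k = 1, 4, 16, 64, 256, 1024, …
Sum ⇒ L₀ = lclm(L_f,L_g) in ℚ(x)⟨Dx⟩.
Differentiate: ansatz ord ≤ ord L₀ ⇒ L.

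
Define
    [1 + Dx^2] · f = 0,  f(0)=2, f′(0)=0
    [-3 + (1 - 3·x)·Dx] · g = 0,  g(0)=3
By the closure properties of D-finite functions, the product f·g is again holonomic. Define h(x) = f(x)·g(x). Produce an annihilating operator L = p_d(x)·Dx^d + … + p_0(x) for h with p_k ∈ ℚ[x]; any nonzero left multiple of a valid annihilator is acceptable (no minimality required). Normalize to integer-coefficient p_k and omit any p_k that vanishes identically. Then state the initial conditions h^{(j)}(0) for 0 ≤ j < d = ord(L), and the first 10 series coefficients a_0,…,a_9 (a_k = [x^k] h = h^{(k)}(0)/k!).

L = (-1 + 3·x) + 6·Dx + (-1 + 3·x)·Dx^2  (order 2).
h: a_k = 6, 18, 51, 153, 1837/4, 5511/4, 495989/120, 495989/40, 249978457/6720, 249978457/2240, …
ICs: h(0) = 6, h′(0) = 18.

f: a_k = 2, 0, -1, 0, 1/12, 0, -1/360, 0, 1/20160, 0, …
g: a_k = 3, 9, 27, 81, 243, 729, 2187, 6561, 19683, 59049, …
f·g: L₀ = L_f ⊗_s L_g, ord ≤ 2·1.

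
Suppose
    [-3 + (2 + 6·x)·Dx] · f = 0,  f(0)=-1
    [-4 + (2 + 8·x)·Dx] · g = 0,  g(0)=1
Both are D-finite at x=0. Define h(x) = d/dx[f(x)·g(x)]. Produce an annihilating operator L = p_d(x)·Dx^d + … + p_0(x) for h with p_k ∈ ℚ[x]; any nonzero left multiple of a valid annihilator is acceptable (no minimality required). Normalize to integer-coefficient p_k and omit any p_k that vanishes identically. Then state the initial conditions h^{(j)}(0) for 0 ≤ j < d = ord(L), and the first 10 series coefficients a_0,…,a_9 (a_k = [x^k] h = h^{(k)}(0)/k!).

f: a_k = -1, -3/2, 9/8, -27/16, 405/128, -1701/256, 15309/1024, -72171/2048, 2814669/32768, -14073345/65536, …
g: a_k = 1, 2, -2, 4, -10, 28, -84, 264, -858, 2860, …
f·g: L₀ = L_f ⊗_s L_g, ord ≤ 1·1.
Differentiate: ansatz ord ≤ ord L₀ ⇒ L.
L = -1 + (-14 - 146·x - 504·x^2 - 576·x^3)·Dx  (order 1).
h: a_k = -7/2, 1/4, -21/16, 197/32, -6965/256, 59391/512, -989457/2048, 8111661/4096, -526051701/65536, 4230054395/131072, …
ICs: h(0) = -7/2.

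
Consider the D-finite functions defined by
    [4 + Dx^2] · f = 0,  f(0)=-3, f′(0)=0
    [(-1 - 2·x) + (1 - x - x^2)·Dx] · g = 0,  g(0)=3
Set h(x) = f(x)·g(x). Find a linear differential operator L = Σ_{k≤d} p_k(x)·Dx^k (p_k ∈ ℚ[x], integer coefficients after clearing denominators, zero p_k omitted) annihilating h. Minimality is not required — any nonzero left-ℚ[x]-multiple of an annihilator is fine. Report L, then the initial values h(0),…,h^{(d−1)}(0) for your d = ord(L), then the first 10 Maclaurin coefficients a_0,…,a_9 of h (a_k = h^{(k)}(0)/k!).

L = (-2 + 4·x + 4·x^2) + (2 + 4·x)·Dx + (-1 + x + x^2)·Dx^2  (order 2).
h: a_k = -9, -9, 0, -9, -15, -24, -191/5, -311/5, -3516/35, -5693/35, …
ICs: h(0) = -9, h′(0) = -9.

f: a_k = -3, 0, 6, 0, -2, 0, 4/15, 0, -2/105, 0, …
g: a_k = 3, 3, 6, 9, 15, 24, 39, 63, 102, 165, …
L₀ := L_f ⊗_s L_g (sym. prod.), ord ≤ 2.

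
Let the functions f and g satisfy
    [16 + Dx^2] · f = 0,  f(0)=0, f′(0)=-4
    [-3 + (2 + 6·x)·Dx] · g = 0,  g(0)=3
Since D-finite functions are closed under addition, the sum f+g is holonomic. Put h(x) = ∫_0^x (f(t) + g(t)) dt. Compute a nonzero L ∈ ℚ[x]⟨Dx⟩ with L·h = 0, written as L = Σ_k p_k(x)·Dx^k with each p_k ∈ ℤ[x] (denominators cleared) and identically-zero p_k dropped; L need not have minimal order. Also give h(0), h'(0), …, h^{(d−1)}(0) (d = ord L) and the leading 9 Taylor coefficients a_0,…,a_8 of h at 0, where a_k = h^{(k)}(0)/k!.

L = (-4368 - 18432·x - 27648·x^2)·Dx + (1760 + 17568·x + 55296·x^2 + 55296·x^3)·Dx^2 + (-273 - 1152·x - 1728·x^2)·Dx^3 + (110 + 1098·x + 3456·x^2 + 3456·x^3)·Dx^4  (order 4).
h: a_k = 0, 3, 1/4, -9/8, 755/192, -243/128, 43777/23040, -6561/1024, 70298747/5160960, …
ICs: h(0) = 0, h′(0) = 3, h′′(0) = 1/2, h′′′(0) = -27/4.

f: a_k = 0, -4, 0, 32/3, 0, -128/15, 0, 1024/315, 0, …
g: a_k = 3, 9/2, -27/8, 81/16, -1215/128, 5103/256, -45927/1024, 216513/2048, -8444007/32768, …
h₀=f+g: left-lcm gives L₀, ord ≤ 3.
∫: right-multiply L₀ by Dx.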